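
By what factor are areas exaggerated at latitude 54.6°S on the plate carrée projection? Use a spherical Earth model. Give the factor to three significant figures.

1.73

For the equirectangular projection with φ₀ = 0 (plate carrée), h = 1 along meridians and k = sec φ along parallels.
Areal scale = h·k = 1 × sec φ; at 54.6°, h = 1.000, k = 1.726, so h·k = 1.726.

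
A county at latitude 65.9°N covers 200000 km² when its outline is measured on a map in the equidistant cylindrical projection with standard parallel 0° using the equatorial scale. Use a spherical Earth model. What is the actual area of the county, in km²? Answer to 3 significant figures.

In the plate carrée (x = Rλ, y = Rφ), meridians are true-scale (h = 1) and parallels are stretched by k = sec φ.
Areal scale = h·k = 1 × sec φ; at 65.9°, h = 1.000, k = 2.449, so h·k = 2.449.
True area = apparent / (areal scale) = 200000 / 2.449 ≈ 81700 km².

81700 km²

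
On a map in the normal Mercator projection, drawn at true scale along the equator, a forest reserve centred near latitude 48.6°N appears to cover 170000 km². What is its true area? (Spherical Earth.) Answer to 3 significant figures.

The Mercator projection is conformal; its linear scale factor is the same in every direction and equals sec φ = 1/cos φ.
Areal scale = k² = sec²φ = 1/cos²(48.6°) = 1/0.6613² = 2.287.
True area = apparent / (areal scale) = 170000 / 2.287 ≈ 74300 km².

74300 km²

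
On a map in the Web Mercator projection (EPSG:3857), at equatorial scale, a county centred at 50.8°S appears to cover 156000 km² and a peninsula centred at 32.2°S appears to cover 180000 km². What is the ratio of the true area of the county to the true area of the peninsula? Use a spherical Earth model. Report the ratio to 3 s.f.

On Mercator the areal scale is sec²φ, so true area = apparent × cos²φ.
True area of county: 156000 × cos²(50.8°) = 156000 × 0.3995 = 62320 km².
True area of peninsula: 180000 × cos²(32.2°) = 180000 × 0.7160 = 128900 km².
Ratio = 62320 / 128900 ≈ 0.483.

0.483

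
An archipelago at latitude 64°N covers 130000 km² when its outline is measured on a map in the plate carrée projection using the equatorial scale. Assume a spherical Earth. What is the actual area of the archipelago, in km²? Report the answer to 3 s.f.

57000 km²

Plate carrée maps x = Rλ, y = Rφ. The meridian scale is h = 1 and the parallel scale is k = 1/cos φ = sec φ.
Areal scale = h·k = 1 × sec φ; at 64°, h = 1.000, k = 2.281, so h·k = 2.281.
True area = apparent / (areal scale) = 130000 / 2.281 ≈ 57000 km².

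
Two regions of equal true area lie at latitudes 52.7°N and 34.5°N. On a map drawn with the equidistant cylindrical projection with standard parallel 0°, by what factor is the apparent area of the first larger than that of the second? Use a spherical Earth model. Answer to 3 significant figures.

1.36

In the plate carrée (x = Rλ, y = Rφ), meridians are true-scale (h = 1) and parallels are stretched by k = sec φ.
Areal scale at 52.7°: h·k = 1.000 × 1.650 = 1.650.
Areal scale at 34.5°: h·k = 1.000 × 1.213 = 1.213.
Ratio = 1.650/1.213 ≈ 1.36.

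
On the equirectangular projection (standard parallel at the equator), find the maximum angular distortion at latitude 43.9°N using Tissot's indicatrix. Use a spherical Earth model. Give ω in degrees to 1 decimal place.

Plate carrée maps x = Rλ, y = Rφ. The meridian scale is h = 1 and the parallel scale is k = 1/cos φ = sec φ.
At 43.9°: h = 1.000, k = 1.388; principal scales a = 1.388, b = 1.000.
sin(ω/2) = (a − b)/(a + b) = 0.3878/2.388 = 0.1624, so ω = 2 arcsin(0.1624) ≈ 18.7°.

18.7°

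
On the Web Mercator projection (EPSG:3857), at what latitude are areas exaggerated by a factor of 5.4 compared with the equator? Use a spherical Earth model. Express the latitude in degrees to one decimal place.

64.5°

Mercator areal scale is sec²φ.
sec²φ = 5.4  ⇒  cos²φ = 0.1852  ⇒  cos φ = 0.4303.
φ = arccos(0.4303) ≈ 64.5°.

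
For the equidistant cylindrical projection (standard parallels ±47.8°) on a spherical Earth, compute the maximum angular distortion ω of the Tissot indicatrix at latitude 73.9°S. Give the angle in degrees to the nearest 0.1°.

49.1°

With standard parallel φ₀ = 47.8°, the equirectangular projection gives x = Rλ cos φ₀, y = Rφ, so h = 1 and k = cos 47.8° / cos φ.
At 73.9°: h = 1.000, k = 2.422; principal scales a = 2.422, b = 1.000.
sin(ω/2) = (a − b)/(a + b) = 1.422/3.422 = 0.4156, so ω = 2 arcsin(0.4156) ≈ 49.1°.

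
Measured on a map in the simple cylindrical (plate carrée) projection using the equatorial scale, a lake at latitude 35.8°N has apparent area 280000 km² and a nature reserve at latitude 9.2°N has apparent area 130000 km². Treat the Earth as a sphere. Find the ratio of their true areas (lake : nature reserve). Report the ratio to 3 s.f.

Plate carrée has h = 1 and k = sec φ, giving areal scale sec φ; true area = (apparent area) · cos φ.
True area of lake: 280000 × cos(35.8°) = 280000 × 0.8111 = 227100 km².
True area of nature reserve: 130000 × cos(9.2°) = 130000 × 0.9871 = 128300 km².
Ratio = 227100 / 128300 ≈ 1.77.

1.77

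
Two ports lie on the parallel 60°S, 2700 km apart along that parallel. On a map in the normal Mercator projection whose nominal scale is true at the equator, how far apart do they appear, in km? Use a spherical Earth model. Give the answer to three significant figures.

For Mercator, h = k = sec φ (a conformal cylindrical projection has a single point scale, 1/cos φ).
Along the parallel, k = sec 60° = 1/0.5000 = 2.000.
Map distance = 2700 × 2.000 ≈ 5400 km.

5400 km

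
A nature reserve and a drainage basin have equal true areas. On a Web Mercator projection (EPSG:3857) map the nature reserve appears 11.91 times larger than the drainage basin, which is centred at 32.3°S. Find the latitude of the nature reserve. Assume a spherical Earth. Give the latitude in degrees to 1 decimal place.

75.8°

On Mercator, (apparent₁)/(apparent₂) = sec²φ₁ / sec²φ₂ when true areas are equal.
cos²φ₂ / cos²φ₁ = 11.91  ⇒  cos φ₁ = cos 32.3° / √11.91 = 0.8453/3.451 = 0.2449.
φ₁ = arccos(0.2449) ≈ 75.8°.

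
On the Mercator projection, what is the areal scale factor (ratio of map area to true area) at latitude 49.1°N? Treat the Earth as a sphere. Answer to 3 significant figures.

2.33

The Mercator projection is conformal; its linear scale factor is the same in every direction and equals sec φ = 1/cos φ.
Areal scale = k² = sec²φ = 1/cos²(49.1°) = 1/0.6547² = 2.333.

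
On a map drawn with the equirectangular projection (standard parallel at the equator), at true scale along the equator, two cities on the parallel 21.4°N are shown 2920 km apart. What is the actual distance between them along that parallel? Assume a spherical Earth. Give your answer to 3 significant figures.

For the equirectangular projection with φ₀ = 0 (plate carrée), h = 1 along meridians and k = sec φ along parallels.
Along the parallel at 21.4°, map distances are exaggerated by k = sec 21.4° = 1.074.
True distance = 2920 / 1.074 = 2920 × cos 21.4° ≈ 2720 km.

2720 km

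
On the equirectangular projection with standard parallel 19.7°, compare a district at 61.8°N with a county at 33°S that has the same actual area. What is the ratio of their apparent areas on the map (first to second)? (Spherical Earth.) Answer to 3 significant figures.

With standard parallel φ₀ = 19.7°, the equirectangular projection gives x = Rλ cos φ₀, y = Rφ, so h = 1 and k = cos 19.7° / cos φ.
Areal scale at 61.8°: h·k = 1.000 × 1.992 = 1.992.
Areal scale at 33°: h·k = 1.000 × 1.123 = 1.123.
Ratio = 1.992/1.123 ≈ 1.77.

1.77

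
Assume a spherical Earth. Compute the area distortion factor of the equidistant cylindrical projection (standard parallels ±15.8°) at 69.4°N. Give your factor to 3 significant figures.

2.73

With standard parallel φ₀ = 15.8°, the equirectangular projection gives x = Rλ cos φ₀, y = Rφ, so h = 1 and k = cos 15.8° / cos φ.
Areal scale = h·k = 1 × cos φ₀ / cos φ; at 69.4°, h = 1.000, k = 2.735, so h·k = 2.735.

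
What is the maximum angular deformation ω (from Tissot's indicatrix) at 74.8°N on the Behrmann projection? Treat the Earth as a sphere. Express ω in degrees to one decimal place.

112.6°

The Behrmann projection is cylindrical equal-area with φ₀ = 30°. A cylindrical equal-area projection with standard parallel φ₀ has meridian scale h = cos φ / cos φ₀ and parallel scale k = cos φ₀ / cos φ (so areas are preserved, h·k = 1).
At 74.8°: h = 0.3027, k = 3.303; principal scales a = 3.303, b = 0.3027.
sin(ω/2) = (a − b)/(a + b) = 3.000/3.606 = 0.8321, so ω = 2 arcsin(0.8321) ≈ 112.6°.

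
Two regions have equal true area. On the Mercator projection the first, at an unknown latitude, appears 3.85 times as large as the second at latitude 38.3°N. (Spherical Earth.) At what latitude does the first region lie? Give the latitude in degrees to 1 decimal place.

66.4°

On Mercator, (apparent₁)/(apparent₂) = sec²φ₁ / sec²φ₂ when true areas are equal.
cos²φ₂ / cos²φ₁ = 3.85  ⇒  cos φ₁ = cos 38.3° / √3.85 = 0.7848/1.962 = 0.4000.
φ₁ = arccos(0.4000) ≈ 66.4°.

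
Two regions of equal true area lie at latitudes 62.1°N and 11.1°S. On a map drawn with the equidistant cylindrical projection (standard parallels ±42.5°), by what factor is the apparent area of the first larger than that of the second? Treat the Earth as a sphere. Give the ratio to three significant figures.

In the equirectangular projection with standard parallel φ₀ = 42.5° (x = Rλ cos φ₀, y = Rφ), meridians are true-scale (h = 1) and the parallel scale is k = cos φ₀ / cos φ.
Areal scale at 62.1°: h·k = 1.000 × 1.576 = 1.576.
Areal scale at 11.1°: h·k = 1.000 × 0.7513 = 0.7513.
Ratio = 1.576/0.7513 ≈ 2.10.

2.10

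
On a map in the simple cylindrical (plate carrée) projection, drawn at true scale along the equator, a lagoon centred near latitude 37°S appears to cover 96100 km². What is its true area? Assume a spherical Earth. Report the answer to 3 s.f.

Plate carrée maps x = Rλ, y = Rφ. The meridian scale is h = 1 and the parallel scale is k = 1/cos φ = sec φ.
Areal scale = h·k = 1 × sec φ; at 37°, h = 1.000, k = 1.252, so h·k = 1.252.
True area = apparent / (areal scale) = 96100 / 1.252 ≈ 76700 km².

76700 km²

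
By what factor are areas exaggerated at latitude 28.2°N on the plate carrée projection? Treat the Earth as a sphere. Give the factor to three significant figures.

For the equirectangular projection with φ₀ = 0 (plate carrée), h = 1 along meridians and k = sec φ along parallels.
Areal scale = h·k = 1 × sec φ; at 28.2°, h = 1.000, k = 1.135, so h·k = 1.135.

1.13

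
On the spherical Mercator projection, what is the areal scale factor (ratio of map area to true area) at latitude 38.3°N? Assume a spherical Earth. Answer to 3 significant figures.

For Mercator, h = k = sec φ (a conformal cylindrical projection has a single point scale, 1/cos φ).
Areal scale = k² = sec²φ = 1/cos²(38.3°) = 1/0.7848² = 1.624.

1.62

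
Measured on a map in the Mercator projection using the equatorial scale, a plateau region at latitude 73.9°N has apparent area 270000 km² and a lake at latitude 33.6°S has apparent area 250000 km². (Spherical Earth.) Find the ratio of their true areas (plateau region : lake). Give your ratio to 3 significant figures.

On Mercator the areal scale is sec²φ, so true area = apparent × cos²φ.
True area of plateau region: 270000 × cos²(73.9°) = 270000 × 0.07690 = 20760 km².
True area of lake: 250000 × cos²(33.6°) = 250000 × 0.6938 = 173400 km².
Ratio = 20760 / 173400 ≈ 0.120.

0.120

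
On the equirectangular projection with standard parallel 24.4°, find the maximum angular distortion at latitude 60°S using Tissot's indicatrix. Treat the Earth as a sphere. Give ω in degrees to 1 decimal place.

The equidistant cylindrical projection with φ₀ = 24.4° has h = 1 (meridians true) and k = cos φ₀ / cos φ along parallels.
At 60°: h = 1.000, k = 1.821; principal scales a = 1.821, b = 1.000.
sin(ω/2) = (a − b)/(a + b) = 0.8214/2.821 = 0.2911, so ω = 2 arcsin(0.2911) ≈ 33.9°.

33.9°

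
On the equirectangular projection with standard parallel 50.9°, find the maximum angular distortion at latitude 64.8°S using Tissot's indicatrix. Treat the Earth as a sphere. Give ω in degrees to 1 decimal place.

The equidistant cylindrical projection with φ₀ = 50.9° has h = 1 (meridians true) and k = cos φ₀ / cos φ along parallels.
At 64.8°: h = 1.000, k = 1.481; principal scales a = 1.481, b = 1.000.
sin(ω/2) = (a − b)/(a + b) = 0.4812/2.481 = 0.1939, so ω = 2 arcsin(0.1939) ≈ 22.4°.

22.4°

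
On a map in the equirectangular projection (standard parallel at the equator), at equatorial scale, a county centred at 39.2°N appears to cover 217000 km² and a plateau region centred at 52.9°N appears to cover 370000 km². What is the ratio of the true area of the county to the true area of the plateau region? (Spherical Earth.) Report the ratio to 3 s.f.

On the plate carrée, areal scale = h·k = 1 × sec φ, so true area = apparent × cos φ.
True area of county: 217000 × cos(39.2°) = 217000 × 0.7749 = 168200 km².
True area of plateau region: 370000 × cos(52.9°) = 370000 × 0.6032 = 223200 km².
Ratio = 168200 / 223200 ≈ 0.753.

0.753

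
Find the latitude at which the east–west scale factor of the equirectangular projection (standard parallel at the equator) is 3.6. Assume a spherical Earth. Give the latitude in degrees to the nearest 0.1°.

73.9°

Plate carrée: h = 1, k = sec φ along parallels.
sec φ = 3.6  ⇒  cos φ = 0.2778  ⇒  φ ≈ 73.9°.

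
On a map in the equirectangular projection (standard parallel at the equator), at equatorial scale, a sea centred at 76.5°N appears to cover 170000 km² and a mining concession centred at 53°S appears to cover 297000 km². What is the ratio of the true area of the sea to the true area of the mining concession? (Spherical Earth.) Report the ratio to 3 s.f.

0.222

On the plate carrée, areal scale = h·k = 1 × sec φ, so true area = apparent × cos φ.
True area of sea: 170000 × cos(76.5°) = 170000 × 0.2334 = 39690 km².
True area of mining concession: 297000 × cos(53°) = 297000 × 0.6018 = 178700 km².
Ratio = 39690 / 178700 ≈ 0.222.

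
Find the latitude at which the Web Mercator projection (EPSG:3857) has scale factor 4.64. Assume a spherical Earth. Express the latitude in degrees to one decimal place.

77.6°

Mercator scale is k = sec φ = 1/cos φ.
1/cos φ = 4.64  ⇒  cos φ = 0.2155  ⇒  φ = arccos(0.2155) ≈ 77.6°.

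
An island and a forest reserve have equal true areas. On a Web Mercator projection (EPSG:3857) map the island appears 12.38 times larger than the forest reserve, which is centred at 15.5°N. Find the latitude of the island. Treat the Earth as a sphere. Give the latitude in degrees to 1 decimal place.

74.1°

On Mercator, (apparent₁)/(apparent₂) = sec²φ₁ / sec²φ₂ when true areas are equal.
cos²φ₂ / cos²φ₁ = 12.38  ⇒  cos φ₁ = cos 15.5° / √12.38 = 0.9636/3.519 = 0.2739.
φ₁ = arccos(0.2739) ≈ 74.1°.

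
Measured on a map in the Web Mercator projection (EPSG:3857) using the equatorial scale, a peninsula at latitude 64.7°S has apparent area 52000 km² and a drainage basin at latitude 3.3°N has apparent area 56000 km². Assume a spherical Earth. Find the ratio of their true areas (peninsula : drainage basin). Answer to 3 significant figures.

0.170

Mercator's areal exaggeration is sec²φ; hence true area = (apparent area) · cos²φ.
True area of peninsula: 52000 × cos²(64.7°) = 52000 × 0.1826 = 9497 km².
True area of drainage basin: 56000 × cos²(3.3°) = 56000 × 0.9967 = 55810 km².
Ratio = 9497 / 55810 ≈ 0.170.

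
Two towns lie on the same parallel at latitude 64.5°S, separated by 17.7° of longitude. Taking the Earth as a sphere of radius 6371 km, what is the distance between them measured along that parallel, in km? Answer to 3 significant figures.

Arc length along a parallel = R cos φ · Δλ (with Δλ in radians).
= 6371 × cos 64.5° × (17.7° × π/180) = 6371 × 0.4305 × 0.3089 ≈ 847 km.

847 km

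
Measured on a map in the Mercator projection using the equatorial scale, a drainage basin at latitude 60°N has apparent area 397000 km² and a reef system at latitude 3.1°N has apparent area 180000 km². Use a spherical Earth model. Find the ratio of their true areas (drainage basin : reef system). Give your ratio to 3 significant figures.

Since Mercator area scale is 1/cos²φ, the true area equals the apparent area multiplied by cos²φ.
True area of drainage basin: 397000 × cos²(60°) = 397000 × 0.2500 = 99250 km².
True area of reef system: 180000 × cos²(3.1°) = 180000 × 0.9971 = 179500 km².
Ratio = 99250 / 179500 ≈ 0.553.

0.553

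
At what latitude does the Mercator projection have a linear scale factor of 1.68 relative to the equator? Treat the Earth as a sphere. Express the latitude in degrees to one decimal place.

Mercator scale is k = sec φ = 1/cos φ.
1/cos φ = 1.68  ⇒  cos φ = 0.5952  ⇒  φ = arccos(0.5952) ≈ 53.5°.

53.5°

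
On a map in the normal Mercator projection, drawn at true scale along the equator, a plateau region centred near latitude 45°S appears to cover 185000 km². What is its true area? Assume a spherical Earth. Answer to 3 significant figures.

For Mercator, h = k = sec φ (a conformal cylindrical projection has a single point scale, 1/cos φ).
Areal scale = k² = sec²φ = 1/cos²(45°) = 1/0.7071² = 2.000.
True area = apparent / (areal scale) = 185000 / 2.000 ≈ 92500 km².

92500 km²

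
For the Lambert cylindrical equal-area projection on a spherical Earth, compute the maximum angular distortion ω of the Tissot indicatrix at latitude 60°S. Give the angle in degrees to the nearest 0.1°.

73.7°

The Lambert cylindrical equal-area projection is the cylindrical equal-area projection with its standard parallel at the equator (φ₀ = 0). For cylindrical equal-area with standard parallel φ₀, h = cos φ / cos φ₀ and k = cos φ₀ / cos φ, so h·k = 1.
At 60°: h = 0.5000, k = 2.000; principal scales a = 2.000, b = 0.5000.
sin(ω/2) = (a − b)/(a + b) = 1.500/2.500 = 0.6000, so ω = 2 arcsin(0.6000) ≈ 73.7°.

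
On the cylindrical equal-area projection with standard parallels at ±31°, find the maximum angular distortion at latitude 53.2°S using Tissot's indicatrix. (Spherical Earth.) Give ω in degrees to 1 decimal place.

Cylindrical equal-area (φ₀ = 31°): h = cos φ / cos 31° along meridians, k = cos 31° / cos φ along parallels; h·k = 1.
At 53.2°: h = 0.6988, k = 1.431; principal scales a = 1.431, b = 0.6988.
sin(ω/2) = (a − b)/(a + b) = 0.7321/2.130 = 0.3437, so ω = 2 arcsin(0.3437) ≈ 40.2°.

40.2°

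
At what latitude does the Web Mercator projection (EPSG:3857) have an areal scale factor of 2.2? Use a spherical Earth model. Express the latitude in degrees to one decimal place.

47.6°

Mercator areal scale is sec²φ.
sec²φ = 2.2  ⇒  cos²φ = 0.4545  ⇒  cos φ = 0.6742.
φ = arccos(0.6742) ≈ 47.6°.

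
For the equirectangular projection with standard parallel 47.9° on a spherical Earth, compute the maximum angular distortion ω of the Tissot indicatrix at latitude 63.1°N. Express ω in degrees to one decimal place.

22.4°

In the equirectangular projection with standard parallel φ₀ = 47.9° (x = Rλ cos φ₀, y = Rφ), meridians are true-scale (h = 1) and the parallel scale is k = cos φ₀ / cos φ.
At 63.1°: h = 1.000, k = 1.482; principal scales a = 1.482, b = 1.000.
sin(ω/2) = (a − b)/(a + b) = 0.4818/2.482 = 0.1941, so ω = 2 arcsin(0.1941) ≈ 22.4°.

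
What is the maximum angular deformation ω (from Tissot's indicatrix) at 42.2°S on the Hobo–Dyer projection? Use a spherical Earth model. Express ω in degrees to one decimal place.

The Hobo–Dyer projection is cylindrical equal-area with φ₀ = 37.5°. For cylindrical equal-area with standard parallel φ₀, h = cos φ / cos φ₀ and k = cos φ₀ / cos φ, so h·k = 1.
At 42.2°: h = 0.9338, k = 1.071; principal scales a = 1.071, b = 0.9338.
sin(ω/2) = (a − b)/(a + b) = 0.1372/2.005 = 0.06842, so ω = 2 arcsin(0.06842) ≈ 7.8°.

7.8°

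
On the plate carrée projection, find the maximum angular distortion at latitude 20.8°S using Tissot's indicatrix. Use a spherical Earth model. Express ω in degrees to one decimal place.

3.9°

For the equirectangular projection with φ₀ = 0 (plate carrée), h = 1 along meridians and k = sec φ along parallels.
At 20.8°: h = 1.000, k = 1.070; principal scales a = 1.070, b = 1.000.
sin(ω/2) = (a − b)/(a + b) = 0.06972/2.070 = 0.03368, so ω = 2 arcsin(0.03368) ≈ 3.9°.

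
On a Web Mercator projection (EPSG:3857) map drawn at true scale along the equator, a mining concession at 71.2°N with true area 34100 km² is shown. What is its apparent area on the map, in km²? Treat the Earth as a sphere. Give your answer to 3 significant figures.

328000 km²

The Mercator projection is conformal; its linear scale factor is the same in every direction and equals sec φ = 1/cos φ.
Areal scale = k² = sec²φ = 1/cos²(71.2°) = 1/0.3223² = 9.629.
Apparent area = 34100 × 9.629 ≈ 328000 km².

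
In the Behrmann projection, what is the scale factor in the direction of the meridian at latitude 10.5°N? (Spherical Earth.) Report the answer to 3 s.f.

1.14

The Behrmann projection is cylindrical equal-area with φ₀ = 30°. For cylindrical equal-area with standard parallel φ₀, h = cos φ / cos φ₀ and k = cos φ₀ / cos φ, so h·k = 1.
h = cos 10.5° / cos 30° = 0.9833/0.8660 = 1.135.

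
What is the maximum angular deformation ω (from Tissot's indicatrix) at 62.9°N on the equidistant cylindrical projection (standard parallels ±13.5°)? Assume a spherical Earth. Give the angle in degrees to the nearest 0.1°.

With standard parallel φ₀ = 13.5°, the equirectangular projection gives x = Rλ cos φ₀, y = Rφ, so h = 1 and k = cos 13.5° / cos φ.
At 62.9°: h = 1.000, k = 2.135; principal scales a = 2.135, b = 1.000.
sin(ω/2) = (a − b)/(a + b) = 1.135/3.135 = 0.3619, so ω = 2 arcsin(0.3619) ≈ 42.4°.

42.4°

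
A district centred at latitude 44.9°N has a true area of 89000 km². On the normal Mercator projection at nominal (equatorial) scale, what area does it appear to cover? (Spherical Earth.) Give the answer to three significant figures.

For Mercator, h = k = sec φ (a conformal cylindrical projection has a single point scale, 1/cos φ).
Areal scale = k² = sec²φ = 1/cos²(44.9°) = 1/0.7083² = 1.993.
Apparent area = 89000 × 1.993 ≈ 177000 km².

177000 km²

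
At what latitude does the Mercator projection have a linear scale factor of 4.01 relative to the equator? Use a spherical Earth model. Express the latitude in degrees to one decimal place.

75.6°

Mercator scale is k = sec φ = 1/cos φ.
1/cos φ = 4.01  ⇒  cos φ = 0.2494  ⇒  φ = arccos(0.2494) ≈ 75.6°.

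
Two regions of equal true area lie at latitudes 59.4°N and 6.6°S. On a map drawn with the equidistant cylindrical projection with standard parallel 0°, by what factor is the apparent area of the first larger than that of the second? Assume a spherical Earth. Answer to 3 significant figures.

In the plate carrée (x = Rλ, y = Rφ), meridians are true-scale (h = 1) and parallels are stretched by k = sec φ.
Areal scale at 59.4°: h·k = 1.000 × 1.964 = 1.964.
Areal scale at 6.6°: h·k = 1.000 × 1.007 = 1.007.
Ratio = 1.964/1.007 ≈ 1.95.

1.95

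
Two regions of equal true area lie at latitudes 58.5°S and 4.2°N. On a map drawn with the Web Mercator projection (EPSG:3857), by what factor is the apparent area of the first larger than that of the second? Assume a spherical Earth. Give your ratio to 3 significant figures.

Mercator is conformal with k = sec φ, so areal scale = k² = sec²φ.
At 58.5°: sec²(58.5°) = 1/0.5225² = 3.663.
At 4.2°: sec²(4.2°) = 1/0.9973² = 1.005.
Ratio = 3.663/1.005 = cos²(4.2°)/cos²(58.5°) ≈ 3.64.

3.64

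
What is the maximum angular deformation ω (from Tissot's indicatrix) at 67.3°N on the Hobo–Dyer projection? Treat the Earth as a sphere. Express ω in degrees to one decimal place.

The Hobo–Dyer projection is cylindrical equal-area with φ₀ = 37.5°. For cylindrical equal-area with standard parallel φ₀, h = cos φ / cos φ₀ and k = cos φ₀ / cos φ, so h·k = 1.
At 67.3°: h = 0.4864, k = 2.056; principal scales a = 2.056, b = 0.4864.
sin(ω/2) = (a − b)/(a + b) = 1.569/2.542 = 0.6173, so ω = 2 arcsin(0.6173) ≈ 76.2°.

76.2°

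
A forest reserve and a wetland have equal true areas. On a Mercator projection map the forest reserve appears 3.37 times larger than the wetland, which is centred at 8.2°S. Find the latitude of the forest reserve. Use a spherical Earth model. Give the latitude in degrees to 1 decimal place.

57.4°

Mercator areal scale is sec²φ, so apparent-area ratio = sec²φ₁ / sec²φ₂ = cos²φ₂ / cos²φ₁.
cos²φ₂ / cos²φ₁ = 3.37  ⇒  cos φ₁ = cos 8.2° / √3.37 = 0.9898/1.836 = 0.5392.
φ₁ = arccos(0.5392) ≈ 57.4°.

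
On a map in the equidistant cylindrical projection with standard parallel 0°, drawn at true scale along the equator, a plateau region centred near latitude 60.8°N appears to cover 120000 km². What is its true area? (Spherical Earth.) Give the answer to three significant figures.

58500 km²

In the plate carrée (x = Rλ, y = Rφ), meridians are true-scale (h = 1) and parallels are stretched by k = sec φ.
Areal scale = h·k = 1 × sec φ; at 60.8°, h = 1.000, k = 2.050, so h·k = 2.050.
True area = apparent / (areal scale) = 120000 / 2.050 ≈ 58500 km².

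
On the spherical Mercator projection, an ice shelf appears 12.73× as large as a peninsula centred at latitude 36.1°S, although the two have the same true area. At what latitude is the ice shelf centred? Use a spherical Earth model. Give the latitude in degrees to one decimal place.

Mercator areal scale is sec²φ, so apparent-area ratio = sec²φ₁ / sec²φ₂ = cos²φ₂ / cos²φ₁.
cos²φ₂ / cos²φ₁ = 12.73  ⇒  cos φ₁ = cos 36.1° / √12.73 = 0.8080/3.568 = 0.2265.
φ₁ = arccos(0.2265) ≈ 76.9°.

76.9°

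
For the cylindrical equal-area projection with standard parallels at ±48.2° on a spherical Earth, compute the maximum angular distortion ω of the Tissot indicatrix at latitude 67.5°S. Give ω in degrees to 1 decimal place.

Cylindrical equal-area (φ₀ = 48.2°): h = cos φ / cos 48.2° along meridians, k = cos 48.2° / cos φ along parallels; h·k = 1.
At 67.5°: h = 0.5741, k = 1.742; principal scales a = 1.742, b = 0.5741.
sin(ω/2) = (a − b)/(a + b) = 1.168/2.316 = 0.5042, so ω = 2 arcsin(0.5042) ≈ 60.6°.

60.6°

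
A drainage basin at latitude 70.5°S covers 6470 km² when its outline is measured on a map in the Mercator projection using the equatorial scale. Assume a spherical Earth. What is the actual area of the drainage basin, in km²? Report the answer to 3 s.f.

The Mercator projection is conformal; its linear scale factor is the same in every direction and equals sec φ = 1/cos φ.
Areal scale = k² = sec²φ = 1/cos²(70.5°) = 1/0.3338² = 8.974.
True area = apparent / (areal scale) = 6470 / 8.974 ≈ 721 km².

721 km²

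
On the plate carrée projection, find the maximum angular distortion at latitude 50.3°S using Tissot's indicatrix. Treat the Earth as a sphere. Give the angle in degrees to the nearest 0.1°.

25.5°

For the equirectangular projection with φ₀ = 0 (plate carrée), h = 1 along meridians and k = sec φ along parallels.
At 50.3°: h = 1.000, k = 1.566; principal scales a = 1.566, b = 1.000.
sin(ω/2) = (a − b)/(a + b) = 0.5655/2.566 = 0.2204, so ω = 2 arcsin(0.2204) ≈ 25.5°.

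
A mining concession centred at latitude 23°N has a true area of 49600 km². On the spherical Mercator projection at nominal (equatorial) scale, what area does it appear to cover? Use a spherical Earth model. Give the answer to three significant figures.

For Mercator, h = k = sec φ (a conformal cylindrical projection has a single point scale, 1/cos φ).
Areal scale = k² = sec²φ = 1/cos²(23°) = 1/0.9205² = 1.180.
Apparent area = 49600 × 1.180 ≈ 58500 km².

58500 km²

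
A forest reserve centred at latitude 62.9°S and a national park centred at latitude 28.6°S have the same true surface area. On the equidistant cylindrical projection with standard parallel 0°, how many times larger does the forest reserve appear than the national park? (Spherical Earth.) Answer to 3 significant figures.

1.93

For the equirectangular projection with φ₀ = 0 (plate carrée), h = 1 along meridians and k = sec φ along parallels.
Areal scale at 62.9°: h·k = 1.000 × 2.195 = 2.195.
Areal scale at 28.6°: h·k = 1.000 × 1.139 = 1.139.
Ratio = 2.195/1.139 ≈ 1.93.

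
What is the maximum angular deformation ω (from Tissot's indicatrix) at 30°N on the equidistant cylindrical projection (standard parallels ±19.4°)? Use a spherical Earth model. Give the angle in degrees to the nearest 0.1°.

In the equirectangular projection with standard parallel φ₀ = 19.4° (x = Rλ cos φ₀, y = Rφ), meridians are true-scale (h = 1) and the parallel scale is k = cos φ₀ / cos φ.
At 30°: h = 1.000, k = 1.089; principal scales a = 1.089, b = 1.000.
sin(ω/2) = (a − b)/(a + b) = 0.08914/2.089 = 0.04267, so ω = 2 arcsin(0.04267) ≈ 4.9°.

4.9°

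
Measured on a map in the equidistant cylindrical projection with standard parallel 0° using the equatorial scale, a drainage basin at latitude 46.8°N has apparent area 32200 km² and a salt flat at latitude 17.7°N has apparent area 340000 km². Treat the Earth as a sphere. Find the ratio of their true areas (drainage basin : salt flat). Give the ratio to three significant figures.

On the plate carrée, areal scale = h·k = 1 × sec φ, so true area = apparent × cos φ.
True area of drainage basin: 32200 × cos(46.8°) = 32200 × 0.6845 = 22040 km².
True area of salt flat: 340000 × cos(17.7°) = 340000 × 0.9527 = 323900 km².
Ratio = 22040 / 323900 ≈ 0.0681.

0.0681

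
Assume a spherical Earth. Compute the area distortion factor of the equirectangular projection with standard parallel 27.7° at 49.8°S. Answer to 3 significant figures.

1.37

The equidistant cylindrical projection with φ₀ = 27.7° has h = 1 (meridians true) and k = cos φ₀ / cos φ along parallels.
Areal scale = h·k = 1 × cos φ₀ / cos φ; at 49.8°, h = 1.000, k = 1.372, so h·k = 1.372.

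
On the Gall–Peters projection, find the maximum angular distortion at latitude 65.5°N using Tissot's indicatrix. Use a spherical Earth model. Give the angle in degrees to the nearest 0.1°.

The Gall–Peters projection is cylindrical equal-area with φ₀ = 45°. Cylindrical equal-area (φ₀ = 45°): h = cos φ / cos 45° along meridians, k = cos 45° / cos φ along parallels; h·k = 1.
At 65.5°: h = 0.5865, k = 1.705; principal scales a = 1.705, b = 0.5865.
sin(ω/2) = (a − b)/(a + b) = 1.119/2.292 = 0.4882, so ω = 2 arcsin(0.4882) ≈ 58.4°.

58.4°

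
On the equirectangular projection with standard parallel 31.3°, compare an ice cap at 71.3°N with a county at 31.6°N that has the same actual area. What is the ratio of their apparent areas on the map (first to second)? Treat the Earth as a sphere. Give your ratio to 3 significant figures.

2.66

The equidistant cylindrical projection with φ₀ = 31.3° has h = 1 (meridians true) and k = cos φ₀ / cos φ along parallels.
Areal scale at 71.3°: h·k = 1.000 × 2.665 = 2.665.
Areal scale at 31.6°: h·k = 1.000 × 1.003 = 1.003.
Ratio = 2.665/1.003 ≈ 2.66.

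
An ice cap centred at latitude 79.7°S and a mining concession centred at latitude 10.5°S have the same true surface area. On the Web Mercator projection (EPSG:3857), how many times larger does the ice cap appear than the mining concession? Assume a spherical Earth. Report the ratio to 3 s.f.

On Mercator, area is exaggerated by sec²φ = 1/cos²φ.
At 79.7°: sec²(79.7°) = 1/0.1788² = 31.28.
At 10.5°: sec²(10.5°) = 1/0.9833² = 1.034.
Ratio = 31.28/1.034 = cos²(10.5°)/cos²(79.7°) ≈ 30.2.

30.2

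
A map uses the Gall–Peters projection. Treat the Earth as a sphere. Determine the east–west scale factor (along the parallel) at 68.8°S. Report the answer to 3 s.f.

Gall–Peters is a cylindrical equal-area projection with standard parallels at ±45°. For cylindrical equal-area with standard parallel φ₀, h = cos φ / cos φ₀ and k = cos φ₀ / cos φ, so h·k = 1.
k = cos 45° / cos 68.8° = 0.7071/0.3616 = 1.955.

1.96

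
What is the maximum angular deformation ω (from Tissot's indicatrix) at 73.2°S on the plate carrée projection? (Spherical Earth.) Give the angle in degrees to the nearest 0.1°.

In the plate carrée (x = Rλ, y = Rφ), meridians are true-scale (h = 1) and parallels are stretched by k = sec φ.
At 73.2°: h = 1.000, k = 3.460; principal scales a = 3.460, b = 1.000.
sin(ω/2) = (a − b)/(a + b) = 2.460/4.460 = 0.5516, so ω = 2 arcsin(0.5516) ≈ 66.9°.

66.9°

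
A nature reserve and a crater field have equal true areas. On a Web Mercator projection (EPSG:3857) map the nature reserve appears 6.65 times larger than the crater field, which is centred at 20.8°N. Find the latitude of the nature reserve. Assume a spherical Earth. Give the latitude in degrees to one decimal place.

68.7°

Mercator areal scale is sec²φ, so apparent-area ratio = sec²φ₁ / sec²φ₂ = cos²φ₂ / cos²φ₁.
cos²φ₂ / cos²φ₁ = 6.65  ⇒  cos φ₁ = cos 20.8° / √6.65 = 0.9348/2.579 = 0.3625.
φ₁ = arccos(0.3625) ≈ 68.7°.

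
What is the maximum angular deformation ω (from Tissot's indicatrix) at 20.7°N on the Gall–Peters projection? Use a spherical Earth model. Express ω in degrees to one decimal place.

31.7°

The Gall–Peters projection is cylindrical equal-area with φ₀ = 45°. For cylindrical equal-area with standard parallel φ₀, h = cos φ / cos φ₀ and k = cos φ₀ / cos φ, so h·k = 1.
At 20.7°: h = 1.323, k = 0.7559; principal scales a = 1.323, b = 0.7559.
sin(ω/2) = (a − b)/(a + b) = 0.5670/2.079 = 0.2728, so ω = 2 arcsin(0.2728) ≈ 31.7°.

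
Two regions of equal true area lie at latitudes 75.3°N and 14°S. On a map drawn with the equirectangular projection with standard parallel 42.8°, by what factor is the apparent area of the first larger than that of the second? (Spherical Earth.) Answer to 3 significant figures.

3.82

The equidistant cylindrical projection with φ₀ = 42.8° has h = 1 (meridians true) and k = cos φ₀ / cos φ along parallels.
Areal scale at 75.3°: h·k = 1.000 × 2.891 = 2.891.
Areal scale at 14°: h·k = 1.000 × 0.7562 = 0.7562.
Ratio = 2.891/0.7562 ≈ 3.82.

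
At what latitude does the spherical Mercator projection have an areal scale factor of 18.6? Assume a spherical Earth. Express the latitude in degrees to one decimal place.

76.6°

Mercator areal scale is sec²φ.
sec²φ = 18.6  ⇒  cos²φ = 0.05376  ⇒  cos φ = 0.2319.
φ = arccos(0.2319) ≈ 76.6°.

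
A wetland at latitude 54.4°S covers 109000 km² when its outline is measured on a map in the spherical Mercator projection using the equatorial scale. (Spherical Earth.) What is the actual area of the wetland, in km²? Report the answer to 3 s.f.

36900 km²

Mercator is conformal, so the point scale is isotropic: h = k = sec φ = 1/cos φ.
Areal scale = k² = sec²φ = 1/cos²(54.4°) = 1/0.5821² = 2.951.
True area = apparent / (areal scale) = 109000 / 2.951 ≈ 36900 km².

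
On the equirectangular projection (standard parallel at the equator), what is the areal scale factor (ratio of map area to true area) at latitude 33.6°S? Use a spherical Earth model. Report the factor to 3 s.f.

In the plate carrée (x = Rλ, y = Rφ), meridians are true-scale (h = 1) and parallels are stretched by k = sec φ.
Areal scale = h·k = 1 × sec φ; at 33.6°, h = 1.000, k = 1.201, so h·k = 1.201.

1.20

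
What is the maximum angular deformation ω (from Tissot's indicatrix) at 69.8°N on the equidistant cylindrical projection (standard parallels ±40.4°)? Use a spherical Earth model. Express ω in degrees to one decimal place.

44.2°

In the equirectangular projection with standard parallel φ₀ = 40.4° (x = Rλ cos φ₀, y = Rφ), meridians are true-scale (h = 1) and the parallel scale is k = cos φ₀ / cos φ.
At 69.8°: h = 1.000, k = 2.205; principal scales a = 2.205, b = 1.000.
sin(ω/2) = (a − b)/(a + b) = 1.205/3.205 = 0.3761, so ω = 2 arcsin(0.3761) ≈ 44.2°.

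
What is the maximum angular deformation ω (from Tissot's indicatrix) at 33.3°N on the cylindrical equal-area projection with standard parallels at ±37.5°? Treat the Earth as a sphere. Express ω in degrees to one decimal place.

For cylindrical equal-area with standard parallel φ₀, h = cos φ / cos φ₀ and k = cos φ₀ / cos φ, so h·k = 1.
At 33.3°: h = 1.054, k = 0.9492; principal scales a = 1.054, b = 0.9492.
sin(ω/2) = (a − b)/(a + b) = 0.1043/2.003 = 0.05208, so ω = 2 arcsin(0.05208) ≈ 6.0°.

6.0°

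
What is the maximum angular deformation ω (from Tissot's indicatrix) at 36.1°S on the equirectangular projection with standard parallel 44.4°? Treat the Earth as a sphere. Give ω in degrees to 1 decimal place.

7.0°

The equidistant cylindrical projection with φ₀ = 44.4° has h = 1 (meridians true) and k = cos φ₀ / cos φ along parallels.
At 36.1°: h = 1.000, k = 0.8843; principal scales a = 1.000, b = 0.8843.
sin(ω/2) = (a − b)/(a + b) = 0.1157/1.884 = 0.06142, so ω = 2 arcsin(0.06142) ≈ 7.0°.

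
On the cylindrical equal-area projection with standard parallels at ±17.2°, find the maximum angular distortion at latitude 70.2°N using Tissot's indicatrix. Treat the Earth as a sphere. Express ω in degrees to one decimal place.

For cylindrical equal-area with standard parallel φ₀, h = cos φ / cos φ₀ and k = cos φ₀ / cos φ, so h·k = 1.
At 70.2°: h = 0.3546, k = 2.820; principal scales a = 2.820, b = 0.3546.
sin(ω/2) = (a − b)/(a + b) = 2.466/3.175 = 0.7766, so ω = 2 arcsin(0.7766) ≈ 101.9°.

101.9°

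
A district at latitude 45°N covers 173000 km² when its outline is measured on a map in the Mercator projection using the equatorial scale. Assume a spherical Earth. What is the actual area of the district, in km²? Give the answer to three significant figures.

86500 km²

For Mercator, h = k = sec φ (a conformal cylindrical projection has a single point scale, 1/cos φ).
Areal scale = k² = sec²φ = 1/cos²(45°) = 1/0.7071² = 2.000.
True area = apparent / (areal scale) = 173000 / 2.000 ≈ 86500 km².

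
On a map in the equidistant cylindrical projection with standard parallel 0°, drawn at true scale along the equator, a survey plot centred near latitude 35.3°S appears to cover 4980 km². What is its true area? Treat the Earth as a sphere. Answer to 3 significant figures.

4060 km²

For the equirectangular projection with φ₀ = 0 (plate carrée), h = 1 along meridians and k = sec φ along parallels.
Areal scale = h·k = 1 × sec φ; at 35.3°, h = 1.000, k = 1.225, so h·k = 1.225.
True area = apparent / (areal scale) = 4980 / 1.225 ≈ 4060 km².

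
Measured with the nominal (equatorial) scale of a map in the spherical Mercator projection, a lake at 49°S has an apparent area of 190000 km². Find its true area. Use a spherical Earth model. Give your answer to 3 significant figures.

Mercator is conformal, so the point scale is isotropic: h = k = sec φ = 1/cos φ.
Areal scale = k² = sec²φ = 1/cos²(49°) = 1/0.6561² = 2.323.
True area = apparent / (areal scale) = 190000 / 2.323 ≈ 81800 km².

81800 km²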